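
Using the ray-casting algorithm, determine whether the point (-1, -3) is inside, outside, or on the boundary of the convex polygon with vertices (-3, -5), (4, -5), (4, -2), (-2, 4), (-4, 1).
The point (-1, -3) lies strictly inside the polygon

Cast a horizontal ray to the right from the query point and count how many polygon edges it crosses (each edge strictly once or zero times, handled with the usual half-open convention). 
Parity of crossings → odd ⇒ inside.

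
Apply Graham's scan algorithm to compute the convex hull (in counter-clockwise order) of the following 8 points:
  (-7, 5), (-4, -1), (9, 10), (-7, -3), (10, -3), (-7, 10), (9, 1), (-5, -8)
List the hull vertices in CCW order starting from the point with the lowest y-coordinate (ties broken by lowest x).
Hull (CCW) = [(-5, -8), (10, -3), (9, 10), (-7, 10), (-7, -3)]

Graham scan procedure:
  1. Find the pivot p₀ = point with lowest y (tie → lowest x): (-5, -8).
  2. Sort the remaining points by polar angle around p₀.
  3. Walk through sorted points, maintaining a stack; pop the top while the last three entries make a non-left turn (cross product ≤ 0).
  4. Final stack is the convex hull in CCW order: (-5, -8), (10, -3), (9, 10), (-7, 10), (-7, -3).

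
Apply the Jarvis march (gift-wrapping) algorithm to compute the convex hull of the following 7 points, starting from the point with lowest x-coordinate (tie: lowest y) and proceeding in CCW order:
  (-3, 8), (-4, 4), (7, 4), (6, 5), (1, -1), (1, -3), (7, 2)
Hull (CCW) = [(-4, 4), (1, -3), (7, 2), (7, 4), (6, 5), (-3, 8)]

Jarvis march: at each step, from the current hull vertex p, select the next vertex q as the point such that every other point lies strictly to the left of (or on) the directed line p → q. (Equivalently: for every other point r, the cross product (q − p) × (r − p) ≥ 0.)
Starting point (lowest x, tie lowest y): (-4, 4). Wrap until returning to start. Resulting hull: (-4, 4), (1, -3), (7, 2), (7, 4), (6, 5), (-3, 8).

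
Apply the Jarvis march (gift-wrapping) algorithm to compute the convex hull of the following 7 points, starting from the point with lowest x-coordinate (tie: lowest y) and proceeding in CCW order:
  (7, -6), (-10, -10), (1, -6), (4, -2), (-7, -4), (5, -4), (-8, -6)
Hull (CCW) = [(-10, -10), (7, -6), (4, -2), (-7, -4)]

Jarvis march: at each step, from the current hull vertex p, select the next vertex q as the point such that every other point lies strictly to the left of (or on) the directed line p → q. (Equivalently: for every other point r, the cross product (q − p) × (r − p) ≥ 0.)
Starting point (lowest x, tie lowest y): (-10, -10). Wrap until returning to start. Resulting hull: (-10, -10), (7, -6), (4, -2), (-7, -4).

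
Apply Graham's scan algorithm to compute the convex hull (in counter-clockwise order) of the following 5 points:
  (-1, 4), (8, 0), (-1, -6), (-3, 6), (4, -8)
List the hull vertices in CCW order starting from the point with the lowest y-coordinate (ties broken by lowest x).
Hull (CCW) = [(4, -8), (8, 0), (-3, 6), (-1, -6)]

Graham scan procedure:
  1. Find the pivot p₀ = point with lowest y (tie → lowest x): (4, -8).
  2. Sort the remaining points by polar angle around p₀.
  3. Walk through sorted points, maintaining a stack; pop the top while the last three entries make a non-left turn (cross product ≤ 0).
  4. Final stack is the convex hull in CCW order: (4, -8), (8, 0), (-3, 6), (-1, -6).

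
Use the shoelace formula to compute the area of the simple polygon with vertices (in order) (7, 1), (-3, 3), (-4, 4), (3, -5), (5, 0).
Area = 31

Shoelace formula: Area = (1/2) |Σ_i (x_i · y_{i+1} − x_{i+1} · y_i)| (indices mod n). Compute each cross term:
  (7)(3) − (-3)(1) = 24
  (-3)(4) − (-4)(3) = 0
  (-4)(-5) − (3)(4) = 8
  (3)(0) − (5)(-5) = 25
  (5)(1) − (7)(0) = 5
Sum = 62, so (signed) Area = 62/2 = 31, |Area| = 31.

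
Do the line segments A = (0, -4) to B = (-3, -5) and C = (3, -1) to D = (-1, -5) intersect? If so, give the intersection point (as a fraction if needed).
Yes; intersection at (0, -4) (t = 0 on AB, s = 3/4 on CD)

Parametrize AB as A + t(B − A) = (0 + -3 t, -4 + -1 t) and CD as C + s(D − C) = (3 + -4 s, -1 + -4 s). Solve the linear system for (t, s). Determinant = -8 ≠ 0, so a unique intersection of the containing lines exists. Solution: t = 0, s = 3/4 — both in [0, 1], so the segments cross. Intersection point: (0, -4).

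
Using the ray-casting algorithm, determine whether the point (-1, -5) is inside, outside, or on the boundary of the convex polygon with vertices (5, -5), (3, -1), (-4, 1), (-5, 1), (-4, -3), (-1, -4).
The point (-1, -5) lies strictly outside the polygon

Cast a horizontal ray to the right from the query point and count how many polygon edges it crosses (each edge strictly once or zero times, handled with the usual half-open convention). 
Parity of crossings → even ⇒ outside.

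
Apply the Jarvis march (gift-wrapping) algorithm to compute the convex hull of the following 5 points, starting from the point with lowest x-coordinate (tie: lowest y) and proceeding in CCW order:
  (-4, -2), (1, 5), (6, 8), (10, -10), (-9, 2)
Hull (CCW) = [(-9, 2), (-4, -2), (10, -10), (6, 8)]

Jarvis march: at each step, from the current hull vertex p, select the next vertex q as the point such that every other point lies strictly to the left of (or on) the directed line p → q. (Equivalently: for every other point r, the cross product (q − p) × (r − p) ≥ 0.)
Starting point (lowest x, tie lowest y): (-9, 2). Wrap until returning to start. Resulting hull: (-9, 2), (-4, -2), (10, -10), (6, 8).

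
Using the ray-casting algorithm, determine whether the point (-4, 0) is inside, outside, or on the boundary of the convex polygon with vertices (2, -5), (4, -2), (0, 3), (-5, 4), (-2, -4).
The point (-4, 0) lies strictly outside the polygon

Cast a horizontal ray to the right from the query point and count how many polygon edges it crosses (each edge strictly once or zero times, handled with the usual half-open convention). 
Parity of crossings → even ⇒ outside.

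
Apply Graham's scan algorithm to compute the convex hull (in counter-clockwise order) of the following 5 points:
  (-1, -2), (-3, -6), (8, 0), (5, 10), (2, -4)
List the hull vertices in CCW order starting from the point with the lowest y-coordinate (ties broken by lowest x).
Hull (CCW) = [(-3, -6), (2, -4), (8, 0), (5, 10)]

Graham scan procedure:
  1. Find the pivot p₀ = point with lowest y (tie → lowest x): (-3, -6).
  2. Sort the remaining points by polar angle around p₀.
  3. Walk through sorted points, maintaining a stack; pop the top while the last three entries make a non-left turn (cross product ≤ 0).
  4. Final stack is the convex hull in CCW order: (-3, -6), (2, -4), (8, 0), (5, 10).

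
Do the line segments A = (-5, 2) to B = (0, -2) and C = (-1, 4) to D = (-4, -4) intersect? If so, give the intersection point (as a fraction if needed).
Yes; intersection at (-5/2, 0) (t = 1/2 on AB, s = 1/2 on CD)

Parametrize AB as A + t(B − A) = (-5 + 5 t, 2 + -4 t) and CD as C + s(D − C) = (-1 + -3 s, 4 + -8 s). Solve the linear system for (t, s). Determinant = 52 ≠ 0, so a unique intersection of the containing lines exists. Solution: t = 1/2, s = 1/2 — both in [0, 1], so the segments cross. Intersection point: (-5/2, 0).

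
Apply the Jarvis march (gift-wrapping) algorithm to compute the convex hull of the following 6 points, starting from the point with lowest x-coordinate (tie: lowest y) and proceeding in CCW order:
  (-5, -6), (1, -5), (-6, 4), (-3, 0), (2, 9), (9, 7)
Hull (CCW) = [(-6, 4), (-5, -6), (1, -5), (9, 7), (2, 9)]

Jarvis march: at each step, from the current hull vertex p, select the next vertex q as the point such that every other point lies strictly to the left of (or on) the directed line p → q. (Equivalently: for every other point r, the cross product (q − p) × (r − p) ≥ 0.)
Starting point (lowest x, tie lowest y): (-6, 4). Wrap until returning to start. Resulting hull: (-6, 4), (-5, -6), (1, -5), (9, 7), (2, 9).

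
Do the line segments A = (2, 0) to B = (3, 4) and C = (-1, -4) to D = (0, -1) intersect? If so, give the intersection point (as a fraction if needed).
No (intersection of containing lines falls outside at least one segment)

Parametrize and solve: t = 5, s = 8. At least one of these is outside [0, 1], so the segments do not intersect.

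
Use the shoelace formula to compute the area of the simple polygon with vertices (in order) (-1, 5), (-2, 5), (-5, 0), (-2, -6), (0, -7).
Area = 67/2

Shoelace formula: Area = (1/2) |Σ_i (x_i · y_{i+1} − x_{i+1} · y_i)| (indices mod n). Compute each cross term:
  (-1)(5) − (-2)(5) = 5
  (-2)(0) − (-5)(5) = 25
  (-5)(-6) − (-2)(0) = 30
  (-2)(-7) − (0)(-6) = 14
  (0)(5) − (-1)(-7) = -7
Sum = 67, so (signed) Area = 67/2 = 67/2, |Area| = 67/2.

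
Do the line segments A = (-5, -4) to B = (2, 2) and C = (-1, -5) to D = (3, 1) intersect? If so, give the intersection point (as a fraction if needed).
No (intersection of containing lines falls outside at least one segment)

Parametrize and solve: t = 14/9, s = 31/18. At least one of these is outside [0, 1], so the segments do not intersect.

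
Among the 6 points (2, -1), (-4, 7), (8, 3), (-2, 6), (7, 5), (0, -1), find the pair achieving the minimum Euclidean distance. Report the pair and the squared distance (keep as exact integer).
Pair = ((2, -1), (0, -1)); squared distance = 4

Compute all C(6, 2) = 15 pairwise squared distances (x_i − x_j)² + (y_i − y_j)². The minimum is 4, attained by the pair ((2, -1), (0, -1)).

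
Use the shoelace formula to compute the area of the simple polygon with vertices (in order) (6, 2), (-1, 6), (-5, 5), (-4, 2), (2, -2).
Area = 93/2

Shoelace formula: Area = (1/2) |Σ_i (x_i · y_{i+1} − x_{i+1} · y_i)| (indices mod n). Compute each cross term:
  (6)(6) − (-1)(2) = 38
  (-1)(5) − (-5)(6) = 25
  (-5)(2) − (-4)(5) = 10
  (-4)(-2) − (2)(2) = 4
  (2)(2) − (6)(-2) = 16
Sum = 93, so (signed) Area = 93/2 = 93/2, |Area| = 93/2.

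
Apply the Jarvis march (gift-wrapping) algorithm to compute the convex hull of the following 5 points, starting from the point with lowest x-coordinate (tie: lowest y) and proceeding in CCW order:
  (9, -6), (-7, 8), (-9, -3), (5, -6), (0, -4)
Hull (CCW) = [(-9, -3), (5, -6), (9, -6), (-7, 8)]

Jarvis march: at each step, from the current hull vertex p, select the next vertex q as the point such that every other point lies strictly to the left of (or on) the directed line p → q. (Equivalently: for every other point r, the cross product (q − p) × (r − p) ≥ 0.)
Starting point (lowest x, tie lowest y): (-9, -3). Wrap until returning to start. Resulting hull: (-9, -3), (5, -6), (9, -6), (-7, 8).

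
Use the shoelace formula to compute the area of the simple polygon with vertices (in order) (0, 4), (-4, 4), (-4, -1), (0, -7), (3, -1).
Area = 97/2

Shoelace formula: Area = (1/2) |Σ_i (x_i · y_{i+1} − x_{i+1} · y_i)| (indices mod n). Compute each cross term:
  (0)(4) − (-4)(4) = 16
  (-4)(-1) − (-4)(4) = 20
  (-4)(-7) − (0)(-1) = 28
  (0)(-1) − (3)(-7) = 21
  (3)(4) − (0)(-1) = 12
Sum = 97, so (signed) Area = 97/2 = 97/2, |Area| = 97/2.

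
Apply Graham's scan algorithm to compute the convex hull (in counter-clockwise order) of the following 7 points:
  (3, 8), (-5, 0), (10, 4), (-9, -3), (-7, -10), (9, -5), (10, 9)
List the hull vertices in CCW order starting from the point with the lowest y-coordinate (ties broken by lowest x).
Hull (CCW) = [(-7, -10), (9, -5), (10, 4), (10, 9), (3, 8), (-9, -3)]

Graham scan procedure:
  1. Find the pivot p₀ = point with lowest y (tie → lowest x): (-7, -10).
  2. Sort the remaining points by polar angle around p₀.
  3. Walk through sorted points, maintaining a stack; pop the top while the last three entries make a non-left turn (cross product ≤ 0).
  4. Final stack is the convex hull in CCW order: (-7, -10), (9, -5), (10, 4), (10, 9), (3, 8), (-9, -3).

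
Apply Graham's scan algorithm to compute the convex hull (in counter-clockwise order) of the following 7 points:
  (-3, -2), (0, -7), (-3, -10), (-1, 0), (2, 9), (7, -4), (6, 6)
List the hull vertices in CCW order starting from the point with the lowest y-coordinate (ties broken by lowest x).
Hull (CCW) = [(-3, -10), (7, -4), (6, 6), (2, 9), (-3, -2)]

Graham scan procedure:
  1. Find the pivot p₀ = point with lowest y (tie → lowest x): (-3, -10).
  2. Sort the remaining points by polar angle around p₀.
  3. Walk through sorted points, maintaining a stack; pop the top while the last three entries make a non-left turn (cross product ≤ 0).
  4. Final stack is the convex hull in CCW order: (-3, -10), (7, -4), (6, 6), (2, 9), (-3, -2).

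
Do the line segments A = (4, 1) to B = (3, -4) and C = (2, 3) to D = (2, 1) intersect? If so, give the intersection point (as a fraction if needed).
No (intersection of containing lines falls outside at least one segment)

Parametrize and solve: t = 2, s = 6. At least one of these is outside [0, 1], so the segments do not intersect.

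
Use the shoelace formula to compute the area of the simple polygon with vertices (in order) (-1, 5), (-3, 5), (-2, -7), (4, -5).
Area = 47

Shoelace formula: Area = (1/2) |Σ_i (x_i · y_{i+1} − x_{i+1} · y_i)| (indices mod n). Compute each cross term:
  (-1)(5) − (-3)(5) = 10
  (-3)(-7) − (-2)(5) = 31
  (-2)(-5) − (4)(-7) = 38
  (4)(5) − (-1)(-5) = 15
Sum = 94, so (signed) Area = 94/2 = 47, |Area| = 47.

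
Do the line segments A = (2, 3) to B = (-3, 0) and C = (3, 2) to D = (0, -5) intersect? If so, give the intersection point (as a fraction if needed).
No (intersection of containing lines falls outside at least one segment)

Parametrize and solve: t = -5/13, s = -4/13. At least one of these is outside [0, 1], so the segments do not intersect.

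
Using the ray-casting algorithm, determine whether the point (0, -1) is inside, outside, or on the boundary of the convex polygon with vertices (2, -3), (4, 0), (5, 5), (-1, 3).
The point (0, -1) lies strictly outside the polygon

Cast a horizontal ray to the right from the query point and count how many polygon edges it crosses (each edge strictly once or zero times, handled with the usual half-open convention). 
Parity of crossings → even ⇒ outside.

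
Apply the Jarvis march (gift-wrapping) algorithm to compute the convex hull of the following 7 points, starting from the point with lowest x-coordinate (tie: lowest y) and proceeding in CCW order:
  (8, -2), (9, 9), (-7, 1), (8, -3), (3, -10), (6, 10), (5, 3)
Hull (CCW) = [(-7, 1), (3, -10), (8, -3), (9, 9), (6, 10)]

Jarvis march: at each step, from the current hull vertex p, select the next vertex q as the point such that every other point lies strictly to the left of (or on) the directed line p → q. (Equivalently: for every other point r, the cross product (q − p) × (r − p) ≥ 0.)
Starting point (lowest x, tie lowest y): (-7, 1). Wrap until returning to start. Resulting hull: (-7, 1), (3, -10), (8, -3), (9, 9), (6, 10).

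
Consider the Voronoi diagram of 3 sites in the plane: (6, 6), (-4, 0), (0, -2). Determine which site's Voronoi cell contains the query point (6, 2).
Nearest site = (6, 6)

The Voronoi cell of site s contains exactly those query points closer to s than to any other site. Compute squared distances from q = (6, 2) to each site:
  (6 − 6)² + (6 − 2)² = 16
  (0 − 6)² + (-2 − 2)² = 52
  (-4 − 6)² + (0 − 2)² = 104
Minimum is attained by (6, 6), so q lies in its Voronoi cell.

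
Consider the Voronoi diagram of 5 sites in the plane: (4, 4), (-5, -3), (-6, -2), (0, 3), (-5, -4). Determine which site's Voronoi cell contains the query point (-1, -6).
Nearest site = (-5, -4)

The Voronoi cell of site s contains exactly those query points closer to s than to any other site. Compute squared distances from q = (-1, -6) to each site:
  (-5 − -1)² + (-4 − -6)² = 20
  (-5 − -1)² + (-3 − -6)² = 25
  (-6 − -1)² + (-2 − -6)² = 41
  (0 − -1)² + (3 − -6)² = 82
  (4 − -1)² + (4 − -6)² = 125
Minimum is attained by (-5, -4), so q lies in its Voronoi cell.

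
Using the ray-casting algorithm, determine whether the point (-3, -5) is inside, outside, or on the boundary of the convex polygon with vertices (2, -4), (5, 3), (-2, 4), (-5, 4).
The point (-3, -5) lies strictly outside the polygon

Cast a horizontal ray to the right from the query point and count how many polygon edges it crosses (each edge strictly once or zero times, handled with the usual half-open convention). 
Parity of crossings → even ⇒ outside.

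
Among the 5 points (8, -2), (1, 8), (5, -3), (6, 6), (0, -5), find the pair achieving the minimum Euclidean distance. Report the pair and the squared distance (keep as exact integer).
Pair = ((8, -2), (5, -3)); squared distance = 10

Compute all C(5, 2) = 10 pairwise squared distances (x_i − x_j)² + (y_i − y_j)². The minimum is 10, attained by the pair ((8, -2), (5, -3)).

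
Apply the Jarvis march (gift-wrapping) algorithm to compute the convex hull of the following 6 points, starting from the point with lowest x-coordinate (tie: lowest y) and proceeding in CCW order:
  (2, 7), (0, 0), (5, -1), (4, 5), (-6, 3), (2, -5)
Hull (CCW) = [(-6, 3), (2, -5), (5, -1), (4, 5), (2, 7)]

Jarvis march: at each step, from the current hull vertex p, select the next vertex q as the point such that every other point lies strictly to the left of (or on) the directed line p → q. (Equivalently: for every other point r, the cross product (q − p) × (r − p) ≥ 0.)
Starting point (lowest x, tie lowest y): (-6, 3). Wrap until returning to start. Resulting hull: (-6, 3), (2, -5), (5, -1), (4, 5), (2, 7).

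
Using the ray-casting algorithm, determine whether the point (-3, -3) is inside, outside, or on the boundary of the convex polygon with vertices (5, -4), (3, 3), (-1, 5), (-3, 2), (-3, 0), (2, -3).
The point (-3, -3) lies strictly outside the polygon

Cast a horizontal ray to the right from the query point and count how many polygon edges it crosses (each edge strictly once or zero times, handled with the usual half-open convention). 
Parity of crossings → even ⇒ outside.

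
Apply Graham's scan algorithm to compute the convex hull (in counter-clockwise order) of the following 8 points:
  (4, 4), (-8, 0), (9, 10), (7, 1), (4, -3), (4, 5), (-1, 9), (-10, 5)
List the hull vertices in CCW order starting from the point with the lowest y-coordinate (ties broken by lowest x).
Hull (CCW) = [(4, -3), (7, 1), (9, 10), (-1, 9), (-10, 5), (-8, 0)]

Graham scan procedure:
  1. Find the pivot p₀ = point with lowest y (tie → lowest x): (4, -3).
  2. Sort the remaining points by polar angle around p₀.
  3. Walk through sorted points, maintaining a stack; pop the top while the last three entries make a non-left turn (cross product ≤ 0).
  4. Final stack is the convex hull in CCW order: (4, -3), (7, 1), (9, 10), (-1, 9), (-10, 5), (-8, 0).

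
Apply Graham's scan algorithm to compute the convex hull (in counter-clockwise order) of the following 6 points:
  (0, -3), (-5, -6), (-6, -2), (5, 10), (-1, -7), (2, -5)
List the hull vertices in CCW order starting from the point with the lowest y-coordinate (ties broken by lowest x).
Hull (CCW) = [(-1, -7), (2, -5), (5, 10), (-6, -2), (-5, -6)]

Graham scan procedure:
  1. Find the pivot p₀ = point with lowest y (tie → lowest x): (-1, -7).
  2. Sort the remaining points by polar angle around p₀.
  3. Walk through sorted points, maintaining a stack; pop the top while the last three entries make a non-left turn (cross product ≤ 0).
  4. Final stack is the convex hull in CCW order: (-1, -7), (2, -5), (5, 10), (-6, -2), (-5, -6).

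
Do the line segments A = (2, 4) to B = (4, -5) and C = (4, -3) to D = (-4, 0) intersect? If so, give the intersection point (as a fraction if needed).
Yes; intersection at (116/33, -31/11) (t = 25/33 on AB, s = 2/33 on CD)

Parametrize AB as A + t(B − A) = (2 + 2 t, 4 + -9 t) and CD as C + s(D − C) = (4 + -8 s, -3 + 3 s). Solve the linear system for (t, s). Determinant = 66 ≠ 0, so a unique intersection of the containing lines exists. Solution: t = 25/33, s = 2/33 — both in [0, 1], so the segments cross. Intersection point: (116/33, -31/11).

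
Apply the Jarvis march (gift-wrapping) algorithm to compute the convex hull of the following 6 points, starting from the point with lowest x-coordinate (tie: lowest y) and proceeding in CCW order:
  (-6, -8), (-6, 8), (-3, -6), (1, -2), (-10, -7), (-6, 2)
Hull (CCW) = [(-10, -7), (-6, -8), (-3, -6), (1, -2), (-6, 8)]

Jarvis march: at each step, from the current hull vertex p, select the next vertex q as the point such that every other point lies strictly to the left of (or on) the directed line p → q. (Equivalently: for every other point r, the cross product (q − p) × (r − p) ≥ 0.)
Starting point (lowest x, tie lowest y): (-10, -7). Wrap until returning to start. Resulting hull: (-10, -7), (-6, -8), (-3, -6), (1, -2), (-6, 8).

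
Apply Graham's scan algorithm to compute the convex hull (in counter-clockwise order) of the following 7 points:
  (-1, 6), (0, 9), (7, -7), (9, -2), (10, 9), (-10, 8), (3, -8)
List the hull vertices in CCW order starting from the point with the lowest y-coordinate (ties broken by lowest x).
Hull (CCW) = [(3, -8), (7, -7), (9, -2), (10, 9), (0, 9), (-10, 8)]

Graham scan procedure:
  1. Find the pivot p₀ = point with lowest y (tie → lowest x): (3, -8).
  2. Sort the remaining points by polar angle around p₀.
  3. Walk through sorted points, maintaining a stack; pop the top while the last three entries make a non-left turn (cross product ≤ 0).
  4. Final stack is the convex hull in CCW order: (3, -8), (7, -7), (9, -2), (10, 9), (0, 9), (-10, 8).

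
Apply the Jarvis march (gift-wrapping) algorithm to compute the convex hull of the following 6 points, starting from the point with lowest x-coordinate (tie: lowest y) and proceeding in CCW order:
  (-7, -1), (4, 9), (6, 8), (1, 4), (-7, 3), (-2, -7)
Hull (CCW) = [(-7, -1), (-2, -7), (6, 8), (4, 9), (-7, 3)]

Jarvis march: at each step, from the current hull vertex p, select the next vertex q as the point such that every other point lies strictly to the left of (or on) the directed line p → q. (Equivalently: for every other point r, the cross product (q − p) × (r − p) ≥ 0.)
Starting point (lowest x, tie lowest y): (-7, -1). Wrap until returning to start. Resulting hull: (-7, -1), (-2, -7), (6, 8), (4, 9), (-7, 3).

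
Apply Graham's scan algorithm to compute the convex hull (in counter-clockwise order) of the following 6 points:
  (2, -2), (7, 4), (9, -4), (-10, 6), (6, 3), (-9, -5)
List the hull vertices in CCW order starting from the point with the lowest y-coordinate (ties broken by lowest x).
Hull (CCW) = [(-9, -5), (9, -4), (7, 4), (-10, 6)]

Graham scan procedure:
  1. Find the pivot p₀ = point with lowest y (tie → lowest x): (-9, -5).
  2. Sort the remaining points by polar angle around p₀.
  3. Walk through sorted points, maintaining a stack; pop the top while the last three entries make a non-left turn (cross product ≤ 0).
  4. Final stack is the convex hull in CCW order: (-9, -5), (9, -4), (7, 4), (-10, 6).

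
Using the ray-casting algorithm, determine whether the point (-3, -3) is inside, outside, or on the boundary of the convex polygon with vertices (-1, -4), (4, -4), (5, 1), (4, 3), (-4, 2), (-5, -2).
The point (-3, -3) lies on the polygon boundary

Boundary check: the query satisfies the collinearity and bounding-box conditions for some polygon edge, so it lies exactly on the boundary.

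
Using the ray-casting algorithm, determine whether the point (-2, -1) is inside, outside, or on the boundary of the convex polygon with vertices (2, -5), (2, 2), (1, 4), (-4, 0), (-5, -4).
The point (-2, -1) lies strictly inside the polygon

Cast a horizontal ray to the right from the query point and count how many polygon edges it crosses (each edge strictly once or zero times, handled with the usual half-open convention). 
Parity of crossings → odd ⇒ inside.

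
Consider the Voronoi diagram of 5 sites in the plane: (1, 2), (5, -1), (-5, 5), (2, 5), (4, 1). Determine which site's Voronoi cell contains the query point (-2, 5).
Nearest site = (-5, 5)

The Voronoi cell of site s contains exactly those query points closer to s than to any other site. Compute squared distances from q = (-2, 5) to each site:
  (-5 − -2)² + (5 − 5)² = 9
  (2 − -2)² + (5 − 5)² = 16
  (1 − -2)² + (2 − 5)² = 18
  (4 − -2)² + (1 − 5)² = 52
  (5 − -2)² + (-1 − 5)² = 85
Minimum is attained by (-5, 5), so q lies in its Voronoi cell.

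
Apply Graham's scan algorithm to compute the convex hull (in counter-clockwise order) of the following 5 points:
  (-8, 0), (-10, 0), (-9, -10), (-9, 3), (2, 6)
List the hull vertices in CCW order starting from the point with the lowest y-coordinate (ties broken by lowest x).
Hull (CCW) = [(-9, -10), (2, 6), (-9, 3), (-10, 0)]

Graham scan procedure:
  1. Find the pivot p₀ = point with lowest y (tie → lowest x): (-9, -10).
  2. Sort the remaining points by polar angle around p₀.
  3. Walk through sorted points, maintaining a stack; pop the top while the last three entries make a non-left turn (cross product ≤ 0).
  4. Final stack is the convex hull in CCW order: (-9, -10), (2, 6), (-9, 3), (-10, 0).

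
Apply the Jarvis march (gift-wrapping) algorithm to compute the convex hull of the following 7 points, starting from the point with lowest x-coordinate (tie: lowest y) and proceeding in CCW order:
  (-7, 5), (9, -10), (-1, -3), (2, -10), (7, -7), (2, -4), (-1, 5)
Hull (CCW) = [(-7, 5), (2, -10), (9, -10), (-1, 5)]

Jarvis march: at each step, from the current hull vertex p, select the next vertex q as the point such that every other point lies strictly to the left of (or on) the directed line p → q. (Equivalently: for every other point r, the cross product (q − p) × (r − p) ≥ 0.)
Starting point (lowest x, tie lowest y): (-7, 5). Wrap until returning to start. Resulting hull: (-7, 5), (2, -10), (9, -10), (-1, 5).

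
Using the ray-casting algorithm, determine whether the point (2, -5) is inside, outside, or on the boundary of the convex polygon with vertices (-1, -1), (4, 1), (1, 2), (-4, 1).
The point (2, -5) lies strictly outside the polygon

Cast a horizontal ray to the right from the query point and count how many polygon edges it crosses (each edge strictly once or zero times, handled with the usual half-open convention). 
Parity of crossings → even ⇒ outside.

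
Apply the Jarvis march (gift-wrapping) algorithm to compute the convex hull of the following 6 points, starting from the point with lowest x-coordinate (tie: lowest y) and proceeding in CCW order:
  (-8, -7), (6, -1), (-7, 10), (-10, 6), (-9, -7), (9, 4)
Hull (CCW) = [(-10, 6), (-9, -7), (-8, -7), (6, -1), (9, 4), (-7, 10)]

Jarvis march: at each step, from the current hull vertex p, select the next vertex q as the point such that every other point lies strictly to the left of (or on) the directed line p → q. (Equivalently: for every other point r, the cross product (q − p) × (r − p) ≥ 0.)
Starting point (lowest x, tie lowest y): (-10, 6). Wrap until returning to start. Resulting hull: (-10, 6), (-9, -7), (-8, -7), (6, -1), (9, 4), (-7, 10).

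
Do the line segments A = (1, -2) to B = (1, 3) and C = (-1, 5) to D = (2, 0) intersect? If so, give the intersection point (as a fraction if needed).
Yes; intersection at (1, 5/3) (t = 11/15 on AB, s = 2/3 on CD)

Parametrize AB as A + t(B − A) = (1 + 0 t, -2 + 5 t) and CD as C + s(D − C) = (-1 + 3 s, 5 + -5 s). Solve the linear system for (t, s). Determinant = 15 ≠ 0, so a unique intersection of the containing lines exists. Solution: t = 11/15, s = 2/3 — both in [0, 1], so the segments cross. Intersection point: (1, 5/3).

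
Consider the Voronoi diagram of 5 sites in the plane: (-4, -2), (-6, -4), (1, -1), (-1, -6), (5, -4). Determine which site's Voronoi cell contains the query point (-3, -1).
Nearest site = (-4, -2)

The Voronoi cell of site s contains exactly those query points closer to s than to any other site. Compute squared distances from q = (-3, -1) to each site:
  (-4 − -3)² + (-2 − -1)² = 2
  (1 − -3)² + (-1 − -1)² = 16
  (-6 − -3)² + (-4 − -1)² = 18
  (-1 − -3)² + (-6 − -1)² = 29
  (5 − -3)² + (-4 − -1)² = 73
Minimum is attained by (-4, -2), so q lies in its Voronoi cell.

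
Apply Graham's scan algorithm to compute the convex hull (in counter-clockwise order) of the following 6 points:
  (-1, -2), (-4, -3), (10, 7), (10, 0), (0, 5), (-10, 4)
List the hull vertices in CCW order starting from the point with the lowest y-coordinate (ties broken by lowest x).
Hull (CCW) = [(-4, -3), (10, 0), (10, 7), (-10, 4)]

Graham scan procedure:
  1. Find the pivot p₀ = point with lowest y (tie → lowest x): (-4, -3).
  2. Sort the remaining points by polar angle around p₀.
  3. Walk through sorted points, maintaining a stack; pop the top while the last three entries make a non-left turn (cross product ≤ 0).
  4. Final stack is the convex hull in CCW order: (-4, -3), (10, 0), (10, 7), (-10, 4).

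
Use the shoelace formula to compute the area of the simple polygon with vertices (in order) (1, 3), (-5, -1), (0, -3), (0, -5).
Area = 17

Shoelace formula: Area = (1/2) |Σ_i (x_i · y_{i+1} − x_{i+1} · y_i)| (indices mod n). Compute each cross term:
  (1)(-1) − (-5)(3) = 14
  (-5)(-3) − (0)(-1) = 15
  (0)(-5) − (0)(-3) = 0
  (0)(3) − (1)(-5) = 5
Sum = 34, so (signed) Area = 34/2 = 17, |Area| = 17.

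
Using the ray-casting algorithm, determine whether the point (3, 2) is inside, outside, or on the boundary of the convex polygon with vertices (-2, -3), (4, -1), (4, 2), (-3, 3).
The point (3, 2) lies strictly inside the polygon

Cast a horizontal ray to the right from the query point and count how many polygon edges it crosses (each edge strictly once or zero times, handled with the usual half-open convention). 
Parity of crossings → odd ⇒ inside.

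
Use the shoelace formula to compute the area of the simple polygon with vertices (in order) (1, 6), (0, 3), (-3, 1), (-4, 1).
Area = 6

Shoelace formula: Area = (1/2) |Σ_i (x_i · y_{i+1} − x_{i+1} · y_i)| (indices mod n). Compute each cross term:
  (1)(3) − (0)(6) = 3
  (0)(1) − (-3)(3) = 9
  (-3)(1) − (-4)(1) = 1
  (-4)(6) − (1)(1) = -25
Sum = -12, so (signed) Area = -12/2 = -6, |Area| = 6.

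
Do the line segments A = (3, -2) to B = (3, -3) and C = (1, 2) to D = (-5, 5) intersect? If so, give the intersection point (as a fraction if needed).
No (intersection of containing lines falls outside at least one segment)

Parametrize and solve: t = -3, s = -1/3. At least one of these is outside [0, 1], so the segments do not intersect.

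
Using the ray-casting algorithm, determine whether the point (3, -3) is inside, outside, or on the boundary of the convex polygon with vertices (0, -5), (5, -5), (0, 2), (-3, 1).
The point (3, -3) lies strictly inside the polygon

Cast a horizontal ray to the right from the query point and count how many polygon edges it crosses (each edge strictly once or zero times, handled with the usual half-open convention). 
Parity of crossings → odd ⇒ inside.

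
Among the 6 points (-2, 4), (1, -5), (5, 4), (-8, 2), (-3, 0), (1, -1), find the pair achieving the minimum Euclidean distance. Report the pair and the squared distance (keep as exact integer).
Pair = ((1, -5), (1, -1)); squared distance = 16

Compute all C(6, 2) = 15 pairwise squared distances (x_i − x_j)² + (y_i − y_j)². The minimum is 16, attained by the pair ((1, -5), (1, -1)).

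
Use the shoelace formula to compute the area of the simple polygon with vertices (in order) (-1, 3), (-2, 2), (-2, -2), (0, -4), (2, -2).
Area = 16

Shoelace formula: Area = (1/2) |Σ_i (x_i · y_{i+1} − x_{i+1} · y_i)| (indices mod n). Compute each cross term:
  (-1)(2) − (-2)(3) = 4
  (-2)(-2) − (-2)(2) = 8
  (-2)(-4) − (0)(-2) = 8
  (0)(-2) − (2)(-4) = 8
  (2)(3) − (-1)(-2) = 4
Sum = 32, so (signed) Area = 32/2 = 16, |Area| = 16.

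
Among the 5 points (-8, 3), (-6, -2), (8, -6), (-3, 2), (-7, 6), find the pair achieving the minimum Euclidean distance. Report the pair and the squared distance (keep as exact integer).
Pair = ((-8, 3), (-7, 6)); squared distance = 10

Compute all C(5, 2) = 10 pairwise squared distances (x_i − x_j)² + (y_i − y_j)². The minimum is 10, attained by the pair ((-8, 3), (-7, 6)).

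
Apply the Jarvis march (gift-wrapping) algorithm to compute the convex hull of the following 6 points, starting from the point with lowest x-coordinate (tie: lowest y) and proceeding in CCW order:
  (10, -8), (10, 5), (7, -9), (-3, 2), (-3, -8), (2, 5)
Hull (CCW) = [(-3, -8), (7, -9), (10, -8), (10, 5), (2, 5), (-3, 2)]

Jarvis march: at each step, from the current hull vertex p, select the next vertex q as the point such that every other point lies strictly to the left of (or on) the directed line p → q. (Equivalently: for every other point r, the cross product (q − p) × (r − p) ≥ 0.)
Starting point (lowest x, tie lowest y): (-3, -8). Wrap until returning to start. Resulting hull: (-3, -8), (7, -9), (10, -8), (10, 5), (2, 5), (-3, 2).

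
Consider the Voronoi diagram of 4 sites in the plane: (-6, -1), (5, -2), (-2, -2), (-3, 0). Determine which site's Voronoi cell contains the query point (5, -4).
Nearest site = (5, -2)

The Voronoi cell of site s contains exactly those query points closer to s than to any other site. Compute squared distances from q = (5, -4) to each site:
  (5 − 5)² + (-2 − -4)² = 4
  (-2 − 5)² + (-2 − -4)² = 53
  (-3 − 5)² + (0 − -4)² = 80
  (-6 − 5)² + (-1 − -4)² = 130
Minimum is attained by (5, -2), so q lies in its Voronoi cell.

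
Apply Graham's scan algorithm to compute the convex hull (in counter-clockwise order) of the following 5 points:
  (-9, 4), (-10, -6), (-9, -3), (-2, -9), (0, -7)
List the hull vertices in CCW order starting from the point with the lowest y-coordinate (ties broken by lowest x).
Hull (CCW) = [(-2, -9), (0, -7), (-9, 4), (-10, -6)]

Graham scan procedure:
  1. Find the pivot p₀ = point with lowest y (tie → lowest x): (-2, -9).
  2. Sort the remaining points by polar angle around p₀.
  3. Walk through sorted points, maintaining a stack; pop the top while the last three entries make a non-left turn (cross product ≤ 0).
  4. Final stack is the convex hull in CCW order: (-2, -9), (0, -7), (-9, 4), (-10, -6).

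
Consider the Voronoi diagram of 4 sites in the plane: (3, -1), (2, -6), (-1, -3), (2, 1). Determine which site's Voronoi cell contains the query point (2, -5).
Nearest site = (2, -6)

The Voronoi cell of site s contains exactly those query points closer to s than to any other site. Compute squared distances from q = (2, -5) to each site:
  (2 − 2)² + (-6 − -5)² = 1
  (-1 − 2)² + (-3 − -5)² = 13
  (3 − 2)² + (-1 − -5)² = 17
  (2 − 2)² + (1 − -5)² = 36
Minimum is attained by (2, -6), so q lies in its Voronoi cell.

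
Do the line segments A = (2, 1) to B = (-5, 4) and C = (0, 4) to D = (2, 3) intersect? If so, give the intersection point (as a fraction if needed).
No (intersection of containing lines falls outside at least one segment)

Parametrize and solve: t = -4, s = 15. At least one of these is outside [0, 1], so the segments do not intersect.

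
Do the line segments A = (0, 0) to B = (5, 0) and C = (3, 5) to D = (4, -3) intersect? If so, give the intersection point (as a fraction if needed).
Yes; intersection at (29/8, 0) (t = 29/40 on AB, s = 5/8 on CD)

Parametrize AB as A + t(B − A) = (0 + 5 t, 0 + 0 t) and CD as C + s(D − C) = (3 + 1 s, 5 + -8 s). Solve the linear system for (t, s). Determinant = 40 ≠ 0, so a unique intersection of the containing lines exists. Solution: t = 29/40, s = 5/8 — both in [0, 1], so the segments cross. Intersection point: (29/8, 0).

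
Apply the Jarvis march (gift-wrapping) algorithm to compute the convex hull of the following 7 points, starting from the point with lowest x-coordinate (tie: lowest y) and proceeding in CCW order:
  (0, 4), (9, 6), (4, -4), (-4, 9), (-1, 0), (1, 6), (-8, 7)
Hull (CCW) = [(-8, 7), (-1, 0), (4, -4), (9, 6), (-4, 9)]

Jarvis march: at each step, from the current hull vertex p, select the next vertex q as the point such that every other point lies strictly to the left of (or on) the directed line p → q. (Equivalently: for every other point r, the cross product (q − p) × (r − p) ≥ 0.)
Starting point (lowest x, tie lowest y): (-8, 7). Wrap until returning to start. Resulting hull: (-8, 7), (-1, 0), (4, -4), (9, 6), (-4, 9).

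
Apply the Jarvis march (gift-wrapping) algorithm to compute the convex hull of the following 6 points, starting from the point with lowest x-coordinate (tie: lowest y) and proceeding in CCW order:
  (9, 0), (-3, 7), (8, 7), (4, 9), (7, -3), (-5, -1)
Hull (CCW) = [(-5, -1), (7, -3), (9, 0), (8, 7), (4, 9), (-3, 7)]

Jarvis march: at each step, from the current hull vertex p, select the next vertex q as the point such that every other point lies strictly to the left of (or on) the directed line p → q. (Equivalently: for every other point r, the cross product (q − p) × (r − p) ≥ 0.)
Starting point (lowest x, tie lowest y): (-5, -1). Wrap until returning to start. Resulting hull: (-5, -1), (7, -3), (9, 0), (8, 7), (4, 9), (-3, 7).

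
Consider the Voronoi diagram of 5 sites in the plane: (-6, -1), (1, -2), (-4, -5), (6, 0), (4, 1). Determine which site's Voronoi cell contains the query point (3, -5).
Nearest site = (1, -2)

The Voronoi cell of site s contains exactly those query points closer to s than to any other site. Compute squared distances from q = (3, -5) to each site:
  (1 − 3)² + (-2 − -5)² = 13
  (6 − 3)² + (0 − -5)² = 34
  (4 − 3)² + (1 − -5)² = 37
  (-4 − 3)² + (-5 − -5)² = 49
  (-6 − 3)² + (-1 − -5)² = 97
Minimum is attained by (1, -2), so q lies in its Voronoi cell.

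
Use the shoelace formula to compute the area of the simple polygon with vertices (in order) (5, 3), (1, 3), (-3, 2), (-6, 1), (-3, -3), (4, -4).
Area = 109/2

Shoelace formula: Area = (1/2) |Σ_i (x_i · y_{i+1} − x_{i+1} · y_i)| (indices mod n). Compute each cross term:
  (5)(3) − (1)(3) = 12
  (1)(2) − (-3)(3) = 11
  (-3)(1) − (-6)(2) = 9
  (-6)(-3) − (-3)(1) = 21
  (-3)(-4) − (4)(-3) = 24
  (4)(3) − (5)(-4) = 32
Sum = 109, so (signed) Area = 109/2 = 109/2, |Area| = 109/2.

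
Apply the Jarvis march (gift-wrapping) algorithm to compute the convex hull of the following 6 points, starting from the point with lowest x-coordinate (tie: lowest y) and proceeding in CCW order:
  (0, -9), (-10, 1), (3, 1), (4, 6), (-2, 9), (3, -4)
Hull (CCW) = [(-10, 1), (0, -9), (3, -4), (4, 6), (-2, 9)]

Jarvis march: at each step, from the current hull vertex p, select the next vertex q as the point such that every other point lies strictly to the left of (or on) the directed line p → q. (Equivalently: for every other point r, the cross product (q − p) × (r − p) ≥ 0.)
Starting point (lowest x, tie lowest y): (-10, 1). Wrap until returning to start. Resulting hull: (-10, 1), (0, -9), (3, -4), (4, 6), (-2, 9).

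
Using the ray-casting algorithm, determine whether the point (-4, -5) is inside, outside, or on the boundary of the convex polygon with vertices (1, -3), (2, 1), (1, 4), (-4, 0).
The point (-4, -5) lies strictly outside the polygon

Cast a horizontal ray to the right from the query point and count how many polygon edges it crosses (each edge strictly once or zero times, handled with the usual half-open convention). 
Parity of crossings → even ⇒ outside.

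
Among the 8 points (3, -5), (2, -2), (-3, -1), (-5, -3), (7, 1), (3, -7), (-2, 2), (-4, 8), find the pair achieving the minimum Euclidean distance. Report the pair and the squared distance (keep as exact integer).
Pair = ((3, -5), (3, -7)); squared distance = 4

Compute all C(8, 2) = 28 pairwise squared distances (x_i − x_j)² + (y_i − y_j)². The minimum is 4, attained by the pair ((3, -5), (3, -7)).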